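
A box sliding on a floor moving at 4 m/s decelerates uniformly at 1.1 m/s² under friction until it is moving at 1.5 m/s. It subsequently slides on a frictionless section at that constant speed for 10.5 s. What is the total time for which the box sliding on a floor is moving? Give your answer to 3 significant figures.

Phase 1 (decelerating): v₀ = 4.00 m/s, a = -1.1 m/s².
v = v₀ + at → t = (1.5 − 4.00) / -1.1 = 2.27 s
v² = v₀² + 2aΔx → Δx = (1.5² − 4.00²)/(2·-1.1) = 6.25 m

Phase 2 (constant speed): v₀ = 1.50 m/s, a = 0 m/s².
v = v₀ + at = 1.50 + (0)(10.5) = 1.50 m/s
Δx = v₀t + ½at² = 1.50·10.5 + 0.5·0·10.5² = 15.8 m
Total time = 2.27 + 10.5 = 12.8 s

12.8 s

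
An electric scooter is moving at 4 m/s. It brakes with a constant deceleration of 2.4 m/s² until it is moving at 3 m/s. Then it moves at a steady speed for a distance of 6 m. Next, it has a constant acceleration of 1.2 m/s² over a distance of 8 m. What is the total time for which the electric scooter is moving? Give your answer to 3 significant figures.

4.34 s

Phase 1 (decelerating): v₀ = 4.00 m/s, a = -2.4 m/s².
v = v₀ + at → t = (3 − 4.00) / -2.4 = 0.417 s
v² = v₀² + 2aΔx → Δx = (3² − 4.00²)/(2·-2.4) = 1.46 m

Phase 2 (constant speed): v₀ = 3.00 m/s, a = 0 m/s².
Constant speed: t = d/v = 6/3.00 = 2.00 s

Phase 3 (accelerating): v₀ = 3.00 m/s, a = 1.2 m/s².
v² = v₀² + 2aΔx = 3.00² + 2·1.2·8 = 28.2 → v = 5.31 m/s
t = (v − v₀)/a = (5.31 − 3.00)/1.2 = 1.93 s
Total time = 0.417 + 2.00 + 1.93 = 4.34 s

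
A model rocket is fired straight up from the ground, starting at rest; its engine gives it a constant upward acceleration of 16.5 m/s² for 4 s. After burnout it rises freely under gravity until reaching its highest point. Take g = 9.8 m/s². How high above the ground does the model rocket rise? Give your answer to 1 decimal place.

354.2 m

Phase 1 (powered ascent): v₀ = 0 m/s, a = 16.5 m/s².
v = v₀ + at = 0 + (16.5)(4) = 66.0 m/s
Δx = v₀t + ½at² = 0·4 + 0.5·16.5·4² = 132 m

Phase 2 (coasting upward): v₀ = 66.0 m/s, a = -9.8 m/s².
v = v₀ + at → t = (0 − 66.0) / -9.8 = 6.73 s
v² = v₀² + 2aΔx → Δx = (0² − 66.0²)/(2·-9.8) = 222 m
Maximum height = 132 + 222 = 354 m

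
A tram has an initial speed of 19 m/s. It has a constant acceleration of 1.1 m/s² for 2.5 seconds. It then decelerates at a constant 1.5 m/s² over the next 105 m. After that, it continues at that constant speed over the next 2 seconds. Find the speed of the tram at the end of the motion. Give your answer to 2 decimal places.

12.57 m/s

Phase 1 (accelerating): v₀ = 19.0 m/s, a = 1.1 m/s².
v = v₀ + at = 19.0 + (1.1)(2.5) = 21.8 m/s
Δx = v₀t + ½at² = 19.0·2.5 + 0.5·1.1·2.5² = 50.9 m

Phase 2 (decelerating): v₀ = 21.8 m/s, a = -1.5 m/s².
v² = v₀² + 2aΔx = 21.8² + 2·-1.5·105 = 158 → v = 12.6 m/s
t = (v − v₀)/a = (12.6 − 21.8)/-1.5 = 6.12 s

Phase 3 (constant speed): v₀ = 12.6 m/s, a = 0 m/s².
v = v₀ + at = 12.6 + (0)(2) = 12.6 m/s
Δx = v₀t + ½at² = 12.6·2 + 0.5·0·2² = 25.1 m
Final speed = 12.6 m/s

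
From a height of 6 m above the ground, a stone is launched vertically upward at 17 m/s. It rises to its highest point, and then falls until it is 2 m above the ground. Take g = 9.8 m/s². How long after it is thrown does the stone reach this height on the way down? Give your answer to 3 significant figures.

3.69 s

Phase 1 (rising): v₀ = 17.0 m/s, a = -9.8 m/s².
v = v₀ + at → t = (0 − 17.0) / -9.8 = 1.73 s
v² = v₀² + 2aΔx → Δx = (0² − 17.0²)/(2·-9.8) = 14.7 m

Phase 2 (falling): v₀ = 0 m/s, a = -9.8 m/s².
Falls 18.7 m from rest: t = √(2·18.7/9.8) = 1.96 s; v = g·t = 19.2 m/s.
Total time = 1.73 + 1.96 = 3.69 s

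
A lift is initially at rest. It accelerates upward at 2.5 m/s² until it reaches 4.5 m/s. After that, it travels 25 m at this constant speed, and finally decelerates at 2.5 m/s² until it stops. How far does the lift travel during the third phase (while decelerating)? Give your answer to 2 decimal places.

Phase 1 (accelerating): v₀ = 0 m/s, a = 2.5 m/s².
v = v₀ + at → t = (4.5 − 0) / 2.5 = 1.80 s
v² = v₀² + 2aΔx → Δx = (4.5² − 0²)/(2·2.5) = 4.05 m

Phase 2 (constant speed): v₀ = 4.50 m/s, a = 0 m/s².
Constant speed: t = d/v = 25/4.50 = 5.56 s

Phase 3 (decelerating): v₀ = 4.50 m/s, a = -2.5 m/s².
v = v₀ + at → t = (0 − 4.50) / -2.5 = 1.80 s
v² = v₀² + 2aΔx → Δx = (0² − 4.50²)/(2·-2.5) = 4.05 m
Distance in phase 3 = 4.05 m

4.05 m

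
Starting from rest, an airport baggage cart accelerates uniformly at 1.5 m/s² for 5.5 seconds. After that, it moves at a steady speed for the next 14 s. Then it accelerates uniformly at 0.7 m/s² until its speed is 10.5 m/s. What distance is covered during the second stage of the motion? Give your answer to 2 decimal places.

Phase 1 (accelerating): v₀ = 0 m/s, a = 1.5 m/s².
v = v₀ + at = 0 + (1.5)(5.5) = 8.25 m/s
Δx = v₀t + ½at² = 0·5.5 + 0.5·1.5·5.5² = 22.7 m

Phase 2 (constant speed): v₀ = 8.25 m/s, a = 0 m/s².
v = v₀ + at = 8.25 + (0)(14) = 8.25 m/s
Δx = v₀t + ½at² = 8.25·14 + 0.5·0·14² = 116 m
Distance in phase 2 = 116 m

115.50 m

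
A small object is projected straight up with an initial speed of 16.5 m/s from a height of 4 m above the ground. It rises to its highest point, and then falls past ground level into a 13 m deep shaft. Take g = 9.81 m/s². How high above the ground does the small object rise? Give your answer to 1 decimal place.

Phase 1 (rising): v₀ = 16.5 m/s, a = -9.81 m/s².
v = v₀ + at → t = (0 − 16.5) / -9.81 = 1.68 s
v² = v₀² + 2aΔx → Δx = (0² − 16.5²)/(2·-9.81) = 13.9 m
Maximum height = 4 + 13.9 = 17.9 m

17.9 m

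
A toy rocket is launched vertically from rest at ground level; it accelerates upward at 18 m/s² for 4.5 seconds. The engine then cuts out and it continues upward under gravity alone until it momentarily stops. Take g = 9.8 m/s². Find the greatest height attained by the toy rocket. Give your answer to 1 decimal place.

Phase 1 (powered ascent): v₀ = 0 m/s, a = 18 m/s².
v = v₀ + at = 0 + (18)(4.5) = 81.0 m/s
Δx = v₀t + ½at² = 0·4.5 + 0.5·18·4.5² = 182 m

Phase 2 (coasting upward): v₀ = 81.0 m/s, a = -9.8 m/s².
v = v₀ + at → t = (0 − 81.0) / -9.8 = 8.27 s
v² = v₀² + 2aΔx → Δx = (0² − 81.0²)/(2·-9.8) = 335 m
Maximum height = 182 + 335 = 517 m

517.0 m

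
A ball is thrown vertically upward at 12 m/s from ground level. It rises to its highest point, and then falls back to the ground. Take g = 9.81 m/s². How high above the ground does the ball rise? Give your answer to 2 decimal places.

Phase 1 (rising): v₀ = 12.0 m/s, a = -9.81 m/s².
v = v₀ + at → t = (0 − 12.0) / -9.81 = 1.22 s
v² = v₀² + 2aΔx → Δx = (0² − 12.0²)/(2·-9.81) = 7.34 m
Maximum height = 7.34 m

7.34 m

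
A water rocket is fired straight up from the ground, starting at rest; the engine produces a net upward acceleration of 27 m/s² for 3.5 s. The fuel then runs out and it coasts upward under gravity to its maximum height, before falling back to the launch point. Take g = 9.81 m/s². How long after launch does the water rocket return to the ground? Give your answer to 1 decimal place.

24.4 s

Phase 1 (powered ascent): v₀ = 0 m/s, a = 27 m/s².
v = v₀ + at = 0 + (27)(3.5) = 94.5 m/s
Δx = v₀t + ½at² = 0·3.5 + 0.5·27·3.5² = 165 m

Phase 2 (coasting upward): v₀ = 94.5 m/s, a = -9.81 m/s².
v = v₀ + at → t = (0 − 94.5) / -9.81 = 9.63 s
v² = v₀² + 2aΔx → Δx = (0² − 94.5²)/(2·-9.81) = 455 m

Phase 3 (free fall): v₀ = 0 m/s, a = -9.81 m/s².
Falls 621 m from rest: t = √(2·621/9.81) = 11.2 s; v = g·t = 110 m/s.
Total time = 3.50 + 9.63 + 11.2 = 24.4 s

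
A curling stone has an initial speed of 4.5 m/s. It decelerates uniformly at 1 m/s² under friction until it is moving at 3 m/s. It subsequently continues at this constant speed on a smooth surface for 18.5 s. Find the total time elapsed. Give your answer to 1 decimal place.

20.0 s

Phase 1 (decelerating): v₀ = 4.50 m/s, a = -1 m/s².
v = v₀ + at → t = (3 − 4.50) / -1 = 1.50 s
v² = v₀² + 2aΔx → Δx = (3² − 4.50²)/(2·-1) = 5.62 m

Phase 2 (constant speed): v₀ = 3.00 m/s, a = 0 m/s².
v = v₀ + at = 3.00 + (0)(18.5) = 3.00 m/s
Δx = v₀t + ½at² = 3.00·18.5 + 0.5·0·18.5² = 55.5 m
Total time = 1.50 + 18.5 = 20.0 s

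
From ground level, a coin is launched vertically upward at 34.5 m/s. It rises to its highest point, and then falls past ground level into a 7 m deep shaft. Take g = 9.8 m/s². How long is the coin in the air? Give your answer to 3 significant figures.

Phase 1 (rising): v₀ = 34.5 m/s, a = -9.8 m/s².
v = v₀ + at → t = (0 − 34.5) / -9.8 = 3.52 s
v² = v₀² + 2aΔx → Δx = (0² − 34.5²)/(2·-9.8) = 60.7 m

Phase 2 (falling): v₀ = 0 m/s, a = -9.8 m/s².
Falls 67.7 m from rest: t = √(2·67.7/9.8) = 3.72 s; v = g·t = 36.4 m/s.
Total time = 3.52 + 3.72 = 7.24 s

7.24 s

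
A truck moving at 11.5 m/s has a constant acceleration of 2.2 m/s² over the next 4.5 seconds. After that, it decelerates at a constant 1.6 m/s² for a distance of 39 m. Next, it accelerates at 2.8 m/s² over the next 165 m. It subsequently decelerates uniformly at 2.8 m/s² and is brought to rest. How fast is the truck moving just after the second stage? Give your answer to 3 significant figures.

Phase 1 (accelerating): v₀ = 11.5 m/s, a = 2.2 m/s².
v = v₀ + at = 11.5 + (2.2)(4.5) = 21.4 m/s
Δx = v₀t + ½at² = 11.5·4.5 + 0.5·2.2·4.5² = 74.0 m

Phase 2 (decelerating): v₀ = 21.4 m/s, a = -1.6 m/s².
v² = v₀² + 2aΔx = 21.4² + 2·-1.6·39 = 333 → v = 18.3 m/s
t = (v − v₀)/a = (18.3 − 21.4)/-1.6 = 1.97 s
Speed at end of phase 2 = 18.3 m/s

18.3 m/s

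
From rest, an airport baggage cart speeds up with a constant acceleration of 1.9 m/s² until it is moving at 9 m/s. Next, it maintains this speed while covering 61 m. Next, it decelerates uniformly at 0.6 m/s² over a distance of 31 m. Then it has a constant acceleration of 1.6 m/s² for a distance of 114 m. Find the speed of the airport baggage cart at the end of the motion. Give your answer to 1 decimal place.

Phase 1 (accelerating): v₀ = 0 m/s, a = 1.9 m/s².
v = v₀ + at → t = (9 − 0) / 1.9 = 4.74 s
v² = v₀² + 2aΔx → Δx = (9² − 0²)/(2·1.9) = 21.3 m

Phase 2 (constant speed): v₀ = 9.00 m/s, a = 0 m/s².
Constant speed: t = d/v = 61/9.00 = 6.78 s

Phase 3 (decelerating): v₀ = 9.00 m/s, a = -0.6 m/s².
v² = v₀² + 2aΔx = 9.00² + 2·-0.6·31 = 43.8 → v = 6.62 m/s
t = (v − v₀)/a = (6.62 − 9.00)/-0.6 = 3.97 s

Phase 4 (accelerating): v₀ = 6.62 m/s, a = 1.6 m/s².
v² = v₀² + 2aΔx = 6.62² + 2·1.6·114 = 409 → v = 20.2 m/s
t = (v − v₀)/a = (20.2 − 6.62)/1.6 = 8.50 s
Final speed = 20.2 m/s

20.2 m/s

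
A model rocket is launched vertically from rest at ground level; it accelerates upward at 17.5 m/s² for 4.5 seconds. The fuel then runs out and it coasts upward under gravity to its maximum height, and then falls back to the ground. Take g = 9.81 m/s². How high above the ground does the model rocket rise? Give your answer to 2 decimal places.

493.27 m

Phase 1 (powered ascent): v₀ = 0 m/s, a = 17.5 m/s².
v = v₀ + at = 0 + (17.5)(4.5) = 78.8 m/s
Δx = v₀t + ½at² = 0·4.5 + 0.5·17.5·4.5² = 177 m

Phase 2 (coasting upward): v₀ = 78.8 m/s, a = -9.81 m/s².
v = v₀ + at → t = (0 − 78.8) / -9.81 = 8.03 s
v² = v₀² + 2aΔx → Δx = (0² − 78.8²)/(2·-9.81) = 316 m
Maximum height = 177 + 316 = 493 m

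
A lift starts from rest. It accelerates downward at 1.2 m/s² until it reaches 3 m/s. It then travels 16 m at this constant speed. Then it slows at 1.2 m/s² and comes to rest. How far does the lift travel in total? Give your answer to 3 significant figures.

Phase 1 (accelerating): v₀ = 0 m/s, a = 1.2 m/s².
v = v₀ + at → t = (3 − 0) / 1.2 = 2.50 s
v² = v₀² + 2aΔx → Δx = (3² − 0²)/(2·1.2) = 3.75 m

Phase 2 (constant speed): v₀ = 3.00 m/s, a = 0 m/s².
Constant speed: t = d/v = 16/3.00 = 5.33 s

Phase 3 (decelerating): v₀ = 3.00 m/s, a = -1.2 m/s².
v = v₀ + at → t = (0 − 3.00) / -1.2 = 2.50 s
v² = v₀² + 2aΔx → Δx = (0² − 3.00²)/(2·-1.2) = 3.75 m
Total distance = 3.75 + 16.0 + 3.75 = 23.5 m

23.5 m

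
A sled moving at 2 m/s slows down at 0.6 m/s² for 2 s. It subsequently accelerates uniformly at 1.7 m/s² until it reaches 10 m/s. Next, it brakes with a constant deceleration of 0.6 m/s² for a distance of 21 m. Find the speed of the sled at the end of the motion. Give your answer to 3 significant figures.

Phase 1 (decelerating): v₀ = 2.00 m/s, a = -0.6 m/s².
v = v₀ + at = 2.00 + (-0.6)(2) = 0.800 m/s
Δx = v₀t + ½at² = 2.00·2 + 0.5·-0.6·2² = 2.80 m

Phase 2 (accelerating): v₀ = 0.800 m/s, a = 1.7 m/s².
v = v₀ + at → t = (10 − 0.800) / 1.7 = 5.41 s
v² = v₀² + 2aΔx → Δx = (10² − 0.800²)/(2·1.7) = 29.2 m

Phase 3 (decelerating): v₀ = 10.0 m/s, a = -0.6 m/s².
v² = v₀² + 2aΔx = 10.0² + 2·-0.6·21 = 74.8 → v = 8.65 m/s
t = (v − v₀)/a = (8.65 − 10.0)/-0.6 = 2.25 s
Final speed = 8.65 m/s

8.65 m/s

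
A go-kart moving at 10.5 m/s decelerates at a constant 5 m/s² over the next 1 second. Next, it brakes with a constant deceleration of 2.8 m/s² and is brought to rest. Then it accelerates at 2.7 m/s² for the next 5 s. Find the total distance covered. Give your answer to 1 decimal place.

47.2 m

Phase 1 (decelerating): v₀ = 10.5 m/s, a = -5 m/s².
v = v₀ + at = 10.5 + (-5)(1) = 5.50 m/s
Δx = v₀t + ½at² = 10.5·1 + 0.5·-5·1² = 8.00 m

Phase 2 (decelerating): v₀ = 5.50 m/s, a = -2.8 m/s².
v = v₀ + at → t = (0 − 5.50) / -2.8 = 1.96 s
v² = v₀² + 2aΔx → Δx = (0² − 5.50²)/(2·-2.8) = 5.40 m

Phase 3 (accelerating): v₀ = 0 m/s, a = 2.7 m/s².
v = v₀ + at = 0 + (2.7)(5) = 13.5 m/s
Δx = v₀t + ½at² = 0·5 + 0.5·2.7·5² = 33.8 m
Total distance = 8.00 + 5.40 + 33.8 = 47.2 m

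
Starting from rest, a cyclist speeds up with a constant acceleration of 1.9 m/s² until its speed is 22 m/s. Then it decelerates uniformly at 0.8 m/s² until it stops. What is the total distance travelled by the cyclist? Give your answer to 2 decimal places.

429.87 m

Phase 1 (accelerating): v₀ = 0 m/s, a = 1.9 m/s².
v = v₀ + at → t = (22 − 0) / 1.9 = 11.6 s
v² = v₀² + 2aΔx → Δx = (22² − 0²)/(2·1.9) = 127 m

Phase 2 (decelerating): v₀ = 22.0 m/s, a = -0.8 m/s².
v = v₀ + at → t = (0 − 22.0) / -0.8 = 27.5 s
v² = v₀² + 2aΔx → Δx = (0² − 22.0²)/(2·-0.8) = 302 m
Total distance = 127 + 302 = 430 m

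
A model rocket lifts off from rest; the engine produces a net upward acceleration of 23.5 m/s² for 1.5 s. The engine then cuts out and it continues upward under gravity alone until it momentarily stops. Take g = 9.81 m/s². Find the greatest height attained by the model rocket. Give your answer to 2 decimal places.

89.77 m

Phase 1 (powered ascent): v₀ = 0 m/s, a = 23.5 m/s².
v = v₀ + at = 0 + (23.5)(1.5) = 35.2 m/s
Δx = v₀t + ½at² = 0·1.5 + 0.5·23.5·1.5² = 26.4 m

Phase 2 (coasting upward): v₀ = 35.2 m/s, a = -9.81 m/s².
v = v₀ + at → t = (0 − 35.2) / -9.81 = 3.59 s
v² = v₀² + 2aΔx → Δx = (0² − 35.2²)/(2·-9.81) = 63.3 m
Maximum height = 26.4 + 63.3 = 89.8 m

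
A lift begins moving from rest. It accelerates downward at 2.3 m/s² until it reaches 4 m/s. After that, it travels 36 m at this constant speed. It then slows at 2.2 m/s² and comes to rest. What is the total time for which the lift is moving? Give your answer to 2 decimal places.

Phase 1 (accelerating): v₀ = 0 m/s, a = 2.3 m/s².
v = v₀ + at → t = (4 − 0) / 2.3 = 1.74 s
v² = v₀² + 2aΔx → Δx = (4² − 0²)/(2·2.3) = 3.48 m

Phase 2 (constant speed): v₀ = 4.00 m/s, a = 0 m/s².
Constant speed: t = d/v = 36/4.00 = 9.00 s

Phase 3 (decelerating): v₀ = 4.00 m/s, a = -2.2 m/s².
v = v₀ + at → t = (0 − 4.00) / -2.2 = 1.82 s
v² = v₀² + 2aΔx → Δx = (0² − 4.00²)/(2·-2.2) = 3.64 m
Total time = 1.74 + 9.00 + 1.82 = 12.6 s

12.56 s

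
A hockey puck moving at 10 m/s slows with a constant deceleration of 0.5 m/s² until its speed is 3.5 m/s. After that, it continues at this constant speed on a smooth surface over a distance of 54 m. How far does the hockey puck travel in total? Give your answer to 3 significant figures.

142 m

Phase 1 (decelerating): v₀ = 10.0 m/s, a = -0.5 m/s².
v = v₀ + at → t = (3.5 − 10.0) / -0.5 = 13.0 s
v² = v₀² + 2aΔx → Δx = (3.5² − 10.0²)/(2·-0.5) = 87.8 m

Phase 2 (constant speed): v₀ = 3.50 m/s, a = 0 m/s².
Constant speed: t = d/v = 54/3.50 = 15.4 s
Total distance = 87.8 + 54.0 = 142 m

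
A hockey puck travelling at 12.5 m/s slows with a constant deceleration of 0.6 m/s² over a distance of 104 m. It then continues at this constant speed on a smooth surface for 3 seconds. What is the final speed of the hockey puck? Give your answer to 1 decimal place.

5.6 m/s

Phase 1 (decelerating): v₀ = 12.5 m/s, a = -0.6 m/s².
v² = v₀² + 2aΔx = 12.5² + 2·-0.6·104 = 31.5 → v = 5.61 m/s
t = (v − v₀)/a = (5.61 − 12.5)/-0.6 = 11.5 s

Phase 2 (constant speed): v₀ = 5.61 m/s, a = 0 m/s².
v = v₀ + at = 5.61 + (0)(3) = 5.61 m/s
Δx = v₀t + ½at² = 5.61·3 + 0.5·0·3² = 16.8 m
Final speed = 5.61 m/s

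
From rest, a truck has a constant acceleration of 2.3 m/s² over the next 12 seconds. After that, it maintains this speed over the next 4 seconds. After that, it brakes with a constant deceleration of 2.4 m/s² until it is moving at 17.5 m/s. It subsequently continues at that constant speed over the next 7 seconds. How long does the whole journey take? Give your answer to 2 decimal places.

27.21 s

Phase 1 (accelerating): v₀ = 0 m/s, a = 2.3 m/s².
v = v₀ + at = 0 + (2.3)(12) = 27.6 m/s
Δx = v₀t + ½at² = 0·12 + 0.5·2.3·12² = 166 m

Phase 2 (constant speed): v₀ = 27.6 m/s, a = 0 m/s².
v = v₀ + at = 27.6 + (0)(4) = 27.6 m/s
Δx = v₀t + ½at² = 27.6·4 + 0.5·0·4² = 110 m

Phase 3 (decelerating): v₀ = 27.6 m/s, a = -2.4 m/s².
v = v₀ + at → t = (17.5 − 27.6) / -2.4 = 4.21 s
v² = v₀² + 2aΔx → Δx = (17.5² − 27.6²)/(2·-2.4) = 94.9 m

Phase 4 (constant speed): v₀ = 17.5 m/s, a = 0 m/s².
v = v₀ + at = 17.5 + (0)(7) = 17.5 m/s
Δx = v₀t + ½at² = 17.5·7 + 0.5·0·7² = 122 m
Total time = 12.0 + 4.00 + 4.21 + 7.00 = 27.2 s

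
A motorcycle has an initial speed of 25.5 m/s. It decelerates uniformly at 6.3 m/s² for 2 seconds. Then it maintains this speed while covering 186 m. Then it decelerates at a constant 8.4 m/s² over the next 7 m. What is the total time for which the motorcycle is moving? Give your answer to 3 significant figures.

Phase 1 (decelerating): v₀ = 25.5 m/s, a = -6.3 m/s².
v = v₀ + at = 25.5 + (-6.3)(2) = 12.9 m/s
Δx = v₀t + ½at² = 25.5·2 + 0.5·-6.3·2² = 38.4 m

Phase 2 (constant speed): v₀ = 12.9 m/s, a = 0 m/s².
Constant speed: t = d/v = 186/12.9 = 14.4 s

Phase 3 (decelerating): v₀ = 12.9 m/s, a = -8.4 m/s².
v² = v₀² + 2aΔx = 12.9² + 2·-8.4·7 = 48.8 → v = 6.99 m/s
t = (v − v₀)/a = (6.99 − 12.9)/-8.4 = 0.704 s
Total time = 2.00 + 14.4 + 0.704 = 17.1 s

17.1 s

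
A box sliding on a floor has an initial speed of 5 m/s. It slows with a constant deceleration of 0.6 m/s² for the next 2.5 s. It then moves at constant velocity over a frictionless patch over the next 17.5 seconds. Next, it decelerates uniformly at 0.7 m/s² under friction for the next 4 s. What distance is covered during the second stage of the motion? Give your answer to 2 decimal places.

61.25 m

Phase 1 (decelerating): v₀ = 5.00 m/s, a = -0.6 m/s².
v = v₀ + at = 5.00 + (-0.6)(2.5) = 3.50 m/s
Δx = v₀t + ½at² = 5.00·2.5 + 0.5·-0.6·2.5² = 10.6 m

Phase 2 (constant speed): v₀ = 3.50 m/s, a = 0 m/s².
v = v₀ + at = 3.50 + (0)(17.5) = 3.50 m/s
Δx = v₀t + ½at² = 3.50·17.5 + 0.5·0·17.5² = 61.2 m
Distance in phase 2 = 61.2 m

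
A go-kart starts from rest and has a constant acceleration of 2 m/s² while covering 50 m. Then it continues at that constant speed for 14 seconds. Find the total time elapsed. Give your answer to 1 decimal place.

21.1 s

Phase 1 (accelerating): v₀ = 0 m/s, a = 2 m/s².
v² = v₀² + 2aΔx = 0² + 2·2·50 = 200 → v = 14.1 m/s
t = (v − v₀)/a = (14.1 − 0)/2 = 7.07 s

Phase 2 (constant speed): v₀ = 14.1 m/s, a = 0 m/s².
v = v₀ + at = 14.1 + (0)(14) = 14.1 m/s
Δx = v₀t + ½at² = 14.1·14 + 0.5·0·14² = 198 m
Total time = 7.07 + 14.0 = 21.1 s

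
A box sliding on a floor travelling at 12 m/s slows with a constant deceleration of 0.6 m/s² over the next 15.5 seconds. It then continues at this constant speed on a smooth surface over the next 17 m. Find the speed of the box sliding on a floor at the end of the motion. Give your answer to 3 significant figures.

2.70 m/s

Phase 1 (decelerating): v₀ = 12.0 m/s, a = -0.6 m/s².
v = v₀ + at = 12.0 + (-0.6)(15.5) = 2.70 m/s
Δx = v₀t + ½at² = 12.0·15.5 + 0.5·-0.6·15.5² = 114 m

Phase 2 (constant speed): v₀ = 2.70 m/s, a = 0 m/s².
Constant speed: t = d/v = 17/2.70 = 6.30 s
Final speed = 2.70 m/s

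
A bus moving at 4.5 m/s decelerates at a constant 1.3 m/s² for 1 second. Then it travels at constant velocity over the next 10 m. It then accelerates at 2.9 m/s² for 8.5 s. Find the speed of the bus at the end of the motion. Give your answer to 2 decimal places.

27.85 m/s

Phase 1 (decelerating): v₀ = 4.50 m/s, a = -1.3 m/s².
v = v₀ + at = 4.50 + (-1.3)(1) = 3.20 m/s
Δx = v₀t + ½at² = 4.50·1 + 0.5·-1.3·1² = 3.85 m

Phase 2 (constant speed): v₀ = 3.20 m/s, a = 0 m/s².
Constant speed: t = d/v = 10/3.20 = 3.12 s

Phase 3 (accelerating): v₀ = 3.20 m/s, a = 2.9 m/s².
v = v₀ + at = 3.20 + (2.9)(8.5) = 27.8 m/s
Δx = v₀t + ½at² = 3.20·8.5 + 0.5·2.9·8.5² = 132 m
Final speed = 27.8 m/s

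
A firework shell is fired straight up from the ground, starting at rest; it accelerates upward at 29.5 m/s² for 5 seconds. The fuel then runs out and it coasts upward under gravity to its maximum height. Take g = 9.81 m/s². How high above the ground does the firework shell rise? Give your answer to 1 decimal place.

Phase 1 (powered ascent): v₀ = 0 m/s, a = 29.5 m/s².
v = v₀ + at = 0 + (29.5)(5) = 148 m/s
Δx = v₀t + ½at² = 0·5 + 0.5·29.5·5² = 369 m

Phase 2 (coasting upward): v₀ = 148 m/s, a = -9.81 m/s².
v = v₀ + at → t = (0 − 148) / -9.81 = 15.0 s
v² = v₀² + 2aΔx → Δx = (0² − 148²)/(2·-9.81) = 1110 m
Maximum height = 369 + 1110 = 1480 m

1477.6 m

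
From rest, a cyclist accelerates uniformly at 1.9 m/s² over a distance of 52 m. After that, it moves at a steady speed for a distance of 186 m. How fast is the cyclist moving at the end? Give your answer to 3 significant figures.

14.1 m/s

Phase 1 (accelerating): v₀ = 0 m/s, a = 1.9 m/s².
v² = v₀² + 2aΔx = 0² + 2·1.9·52 = 198 → v = 14.1 m/s
t = (v − v₀)/a = (14.1 − 0)/1.9 = 7.40 s

Phase 2 (constant speed): v₀ = 14.1 m/s, a = 0 m/s².
Constant speed: t = d/v = 186/14.1 = 13.2 s
Final speed = 14.1 m/s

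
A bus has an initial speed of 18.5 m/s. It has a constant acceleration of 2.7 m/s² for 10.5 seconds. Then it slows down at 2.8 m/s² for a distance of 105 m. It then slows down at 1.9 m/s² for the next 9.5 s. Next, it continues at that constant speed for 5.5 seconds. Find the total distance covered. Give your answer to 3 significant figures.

Phase 1 (accelerating): v₀ = 18.5 m/s, a = 2.7 m/s².
v = v₀ + at = 18.5 + (2.7)(10.5) = 46.9 m/s
Δx = v₀t + ½at² = 18.5·10.5 + 0.5·2.7·10.5² = 343 m

Phase 2 (decelerating): v₀ = 46.9 m/s, a = -2.8 m/s².
v² = v₀² + 2aΔx = 46.9² + 2·-2.8·105 = 1610 → v = 40.1 m/s
t = (v − v₀)/a = (40.1 − 46.9)/-2.8 = 2.42 s

Phase 3 (decelerating): v₀ = 40.1 m/s, a = -1.9 m/s².
v = v₀ + at = 40.1 + (-1.9)(9.5) = 22.0 m/s
Δx = v₀t + ½at² = 40.1·9.5 + 0.5·-1.9·9.5² = 295 m

Phase 4 (constant speed): v₀ = 22.0 m/s, a = 0 m/s².
v = v₀ + at = 22.0 + (0)(5.5) = 22.0 m/s
Δx = v₀t + ½at² = 22.0·5.5 + 0.5·0·5.5² = 121 m
Total distance = 343 + 105 + 295 + 121 = 864 m

864 m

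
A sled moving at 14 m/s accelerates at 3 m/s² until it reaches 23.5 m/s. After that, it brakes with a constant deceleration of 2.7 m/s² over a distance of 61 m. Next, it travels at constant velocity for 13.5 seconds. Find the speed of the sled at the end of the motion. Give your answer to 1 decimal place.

Phase 1 (accelerating): v₀ = 14.0 m/s, a = 3 m/s².
v = v₀ + at → t = (23.5 − 14.0) / 3 = 3.17 s
v² = v₀² + 2aΔx → Δx = (23.5² − 14.0²)/(2·3) = 59.4 m

Phase 2 (decelerating): v₀ = 23.5 m/s, a = -2.7 m/s².
v² = v₀² + 2aΔx = 23.5² + 2·-2.7·61 = 223 → v = 14.9 m/s
t = (v − v₀)/a = (14.9 − 23.5)/-2.7 = 3.17 s

Phase 3 (constant speed): v₀ = 14.9 m/s, a = 0 m/s².
v = v₀ + at = 14.9 + (0)(13.5) = 14.9 m/s
Δx = v₀t + ½at² = 14.9·13.5 + 0.5·0·13.5² = 202 m
Final speed = 14.9 m/s

14.9 m/s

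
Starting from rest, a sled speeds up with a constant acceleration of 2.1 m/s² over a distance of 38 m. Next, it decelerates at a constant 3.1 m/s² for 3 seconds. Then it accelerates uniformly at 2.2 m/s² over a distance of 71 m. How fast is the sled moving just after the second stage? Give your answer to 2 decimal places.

3.33 m/s

Phase 1 (accelerating): v₀ = 0 m/s, a = 2.1 m/s².
v² = v₀² + 2aΔx = 0² + 2·2.1·38 = 160 → v = 12.6 m/s
t = (v − v₀)/a = (12.6 − 0)/2.1 = 6.02 s

Phase 2 (decelerating): v₀ = 12.6 m/s, a = -3.1 m/s².
v = v₀ + at = 12.6 + (-3.1)(3) = 3.33 m/s
Δx = v₀t + ½at² = 12.6·3 + 0.5·-3.1·3² = 23.9 m
Speed at end of phase 2 = 3.33 m/s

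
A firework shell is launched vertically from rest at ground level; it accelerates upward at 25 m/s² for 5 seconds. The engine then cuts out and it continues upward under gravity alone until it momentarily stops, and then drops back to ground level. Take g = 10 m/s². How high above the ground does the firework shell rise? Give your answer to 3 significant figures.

Phase 1 (powered ascent): v₀ = 0 m/s, a = 25 m/s².
v = v₀ + at = 0 + (25)(5) = 125 m/s
Δx = v₀t + ½at² = 0·5 + 0.5·25·5² = 312 m

Phase 2 (coasting upward): v₀ = 125 m/s, a = -10 m/s².
v = v₀ + at → t = (0 − 125) / -10 = 12.5 s
v² = v₀² + 2aΔx → Δx = (0² − 125²)/(2·-10) = 781 m
Maximum height = 312 + 781 = 1090 m

1090 m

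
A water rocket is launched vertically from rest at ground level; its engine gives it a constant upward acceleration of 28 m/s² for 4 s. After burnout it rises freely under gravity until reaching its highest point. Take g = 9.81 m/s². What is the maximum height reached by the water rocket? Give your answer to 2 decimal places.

Phase 1 (powered ascent): v₀ = 0 m/s, a = 28 m/s².
v = v₀ + at = 0 + (28)(4) = 112 m/s
Δx = v₀t + ½at² = 0·4 + 0.5·28·4² = 224 m

Phase 2 (coasting upward): v₀ = 112 m/s, a = -9.81 m/s².
v = v₀ + at → t = (0 − 112) / -9.81 = 11.4 s
v² = v₀² + 2aΔx → Δx = (0² − 112²)/(2·-9.81) = 639 m
Maximum height = 224 + 639 = 863 m

863.35 m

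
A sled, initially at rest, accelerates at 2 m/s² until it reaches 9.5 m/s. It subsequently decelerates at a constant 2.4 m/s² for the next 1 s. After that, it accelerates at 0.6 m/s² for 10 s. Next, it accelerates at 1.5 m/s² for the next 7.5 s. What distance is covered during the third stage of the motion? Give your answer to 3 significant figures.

101 m

Phase 1 (accelerating): v₀ = 0 m/s, a = 2 m/s².
v = v₀ + at → t = (9.5 − 0) / 2 = 4.75 s
v² = v₀² + 2aΔx → Δx = (9.5² − 0²)/(2·2) = 22.6 m

Phase 2 (decelerating): v₀ = 9.50 m/s, a = -2.4 m/s².
v = v₀ + at = 9.50 + (-2.4)(1) = 7.10 m/s
Δx = v₀t + ½at² = 9.50·1 + 0.5·-2.4·1² = 8.30 m

Phase 3 (accelerating): v₀ = 7.10 m/s, a = 0.6 m/s².
v = v₀ + at = 7.10 + (0.6)(10) = 13.1 m/s
Δx = v₀t + ½at² = 7.10·10 + 0.5·0.6·10² = 101 m
Distance in phase 3 = 101 m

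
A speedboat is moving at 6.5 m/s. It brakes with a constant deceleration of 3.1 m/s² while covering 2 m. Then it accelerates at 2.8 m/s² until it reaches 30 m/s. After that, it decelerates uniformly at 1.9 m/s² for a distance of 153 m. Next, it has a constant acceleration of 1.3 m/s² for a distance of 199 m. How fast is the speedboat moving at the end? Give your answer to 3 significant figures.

28.9 m/s

Phase 1 (decelerating): v₀ = 6.50 m/s, a = -3.1 m/s².
v² = v₀² + 2aΔx = 6.50² + 2·-3.1·2 = 29.9 → v = 5.46 m/s
t = (v − v₀)/a = (5.46 − 6.50)/-3.1 = 0.334 s

Phase 2 (accelerating): v₀ = 5.46 m/s, a = 2.8 m/s².
v = v₀ + at → t = (30 − 5.46) / 2.8 = 8.76 s
v² = v₀² + 2aΔx → Δx = (30² − 5.46²)/(2·2.8) = 155 m

Phase 3 (decelerating): v₀ = 30.0 m/s, a = -1.9 m/s².
v² = v₀² + 2aΔx = 30.0² + 2·-1.9·153 = 319 → v = 17.8 m/s
t = (v − v₀)/a = (17.8 − 30.0)/-1.9 = 6.40 s

Phase 4 (accelerating): v₀ = 17.8 m/s, a = 1.3 m/s².
v² = v₀² + 2aΔx = 17.8² + 2·1.3·199 = 836 → v = 28.9 m/s
t = (v − v₀)/a = (28.9 − 17.8)/1.3 = 8.51 s
Final speed = 28.9 m/s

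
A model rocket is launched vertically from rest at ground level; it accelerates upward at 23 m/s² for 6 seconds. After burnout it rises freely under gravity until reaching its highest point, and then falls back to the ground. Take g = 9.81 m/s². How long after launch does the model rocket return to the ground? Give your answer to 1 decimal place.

Phase 1 (powered ascent): v₀ = 0 m/s, a = 23 m/s².
v = v₀ + at = 0 + (23)(6) = 138 m/s
Δx = v₀t + ½at² = 0·6 + 0.5·23·6² = 414 m

Phase 2 (coasting upward): v₀ = 138 m/s, a = -9.81 m/s².
v = v₀ + at → t = (0 − 138) / -9.81 = 14.1 s
v² = v₀² + 2aΔx → Δx = (0² − 138²)/(2·-9.81) = 971 m

Phase 3 (free fall): v₀ = 0 m/s, a = -9.81 m/s².
Falls 1380 m from rest: t = √(2·1380/9.81) = 16.8 s; v = g·t = 165 m/s.
Total time = 6.00 + 14.1 + 16.8 = 36.9 s

36.9 s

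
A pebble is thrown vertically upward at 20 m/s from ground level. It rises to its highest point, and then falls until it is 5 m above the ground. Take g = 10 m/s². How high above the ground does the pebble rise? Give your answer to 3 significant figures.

Phase 1 (rising): v₀ = 20.0 m/s, a = -10 m/s².
v = v₀ + at → t = (0 − 20.0) / -10 = 2.00 s
v² = v₀² + 2aΔx → Δx = (0² − 20.0²)/(2·-10) = 20.0 m
Maximum height = 20.0 m

20.0 m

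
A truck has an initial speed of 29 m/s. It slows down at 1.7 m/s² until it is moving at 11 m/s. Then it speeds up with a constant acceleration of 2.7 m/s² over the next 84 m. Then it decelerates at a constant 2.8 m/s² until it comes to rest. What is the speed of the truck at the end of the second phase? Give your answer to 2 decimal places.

23.97 m/s

Phase 1 (decelerating): v₀ = 29.0 m/s, a = -1.7 m/s².
v = v₀ + at → t = (11 − 29.0) / -1.7 = 10.6 s
v² = v₀² + 2aΔx → Δx = (11² − 29.0²)/(2·-1.7) = 212 m

Phase 2 (accelerating): v₀ = 11.0 m/s, a = 2.7 m/s².
v² = v₀² + 2aΔx = 11.0² + 2·2.7·84 = 575 → v = 24.0 m/s
t = (v − v₀)/a = (24.0 − 11.0)/2.7 = 4.80 s
Speed at end of phase 2 = 24.0 m/s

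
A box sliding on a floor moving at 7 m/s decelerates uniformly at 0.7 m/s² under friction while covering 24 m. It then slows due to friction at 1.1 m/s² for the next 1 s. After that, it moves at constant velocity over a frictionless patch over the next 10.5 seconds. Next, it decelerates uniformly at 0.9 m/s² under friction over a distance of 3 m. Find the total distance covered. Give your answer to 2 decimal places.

Phase 1 (decelerating): v₀ = 7.00 m/s, a = -0.7 m/s².
v² = v₀² + 2aΔx = 7.00² + 2·-0.7·24 = 15.4 → v = 3.92 m/s
t = (v − v₀)/a = (3.92 − 7.00)/-0.7 = 4.39 s

Phase 2 (decelerating): v₀ = 3.92 m/s, a = -1.1 m/s².
v = v₀ + at = 3.92 + (-1.1)(1) = 2.82 m/s
Δx = v₀t + ½at² = 3.92·1 + 0.5·-1.1·1² = 3.37 m

Phase 3 (constant speed): v₀ = 2.82 m/s, a = 0 m/s².
v = v₀ + at = 2.82 + (0)(10.5) = 2.82 m/s
Δx = v₀t + ½at² = 2.82·10.5 + 0.5·0·10.5² = 29.7 m

Phase 4 (decelerating): v₀ = 2.82 m/s, a = -0.9 m/s².
v² = v₀² + 2aΔx = 2.82² + 2·-0.9·3 = 2.58 → v = 1.61 m/s
t = (v − v₀)/a = (1.61 − 2.82)/-0.9 = 1.35 s
Total distance = 24.0 + 3.37 + 29.7 + 3.00 = 60.0 m

60.03 m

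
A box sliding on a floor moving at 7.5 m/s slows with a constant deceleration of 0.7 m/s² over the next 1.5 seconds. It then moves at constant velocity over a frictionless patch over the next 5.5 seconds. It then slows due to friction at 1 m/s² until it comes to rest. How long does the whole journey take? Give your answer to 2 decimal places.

13.45 s

Phase 1 (decelerating): v₀ = 7.50 m/s, a = -0.7 m/s².
v = v₀ + at = 7.50 + (-0.7)(1.5) = 6.45 m/s
Δx = v₀t + ½at² = 7.50·1.5 + 0.5·-0.7·1.5² = 10.5 m

Phase 2 (constant speed): v₀ = 6.45 m/s, a = 0 m/s².
v = v₀ + at = 6.45 + (0)(5.5) = 6.45 m/s
Δx = v₀t + ½at² = 6.45·5.5 + 0.5·0·5.5² = 35.5 m

Phase 3 (decelerating): v₀ = 6.45 m/s, a = -1 m/s².
v = v₀ + at → t = (0 − 6.45) / -1 = 6.45 s
v² = v₀² + 2aΔx → Δx = (0² − 6.45²)/(2·-1) = 20.8 m
Total time = 1.50 + 5.50 + 6.45 = 13.4 s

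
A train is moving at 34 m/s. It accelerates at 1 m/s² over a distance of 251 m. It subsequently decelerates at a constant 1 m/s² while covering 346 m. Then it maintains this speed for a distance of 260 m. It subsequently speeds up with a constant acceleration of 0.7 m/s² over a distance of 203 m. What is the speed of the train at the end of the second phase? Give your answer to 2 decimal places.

Phase 1 (accelerating): v₀ = 34.0 m/s, a = 1 m/s².
v² = v₀² + 2aΔx = 34.0² + 2·1·251 = 1660 → v = 40.7 m/s
t = (v − v₀)/a = (40.7 − 34.0)/1 = 6.72 s

Phase 2 (decelerating): v₀ = 40.7 m/s, a = -1 m/s².
v² = v₀² + 2aΔx = 40.7² + 2·-1·346 = 966 → v = 31.1 m/s
t = (v − v₀)/a = (31.1 − 40.7)/-1 = 9.64 s
Speed at end of phase 2 = 31.1 m/s

31.08 m/s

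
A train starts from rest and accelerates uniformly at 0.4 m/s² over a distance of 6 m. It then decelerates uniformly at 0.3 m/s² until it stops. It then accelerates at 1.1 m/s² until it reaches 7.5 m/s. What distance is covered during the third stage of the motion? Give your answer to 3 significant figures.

Phase 1 (accelerating): v₀ = 0 m/s, a = 0.4 m/s².
v² = v₀² + 2aΔx = 0² + 2·0.4·6 = 4.80 → v = 2.19 m/s
t = (v − v₀)/a = (2.19 − 0)/0.4 = 5.48 s

Phase 2 (decelerating): v₀ = 2.19 m/s, a = -0.3 m/s².
v = v₀ + at → t = (0 − 2.19) / -0.3 = 7.30 s
v² = v₀² + 2aΔx → Δx = (0² − 2.19²)/(2·-0.3) = 8.00 m

Phase 3 (accelerating): v₀ = 0 m/s, a = 1.1 m/s².
v = v₀ + at → t = (7.5 − 0) / 1.1 = 6.82 s
v² = v₀² + 2aΔx → Δx = (7.5² − 0²)/(2·1.1) = 25.6 m
Distance in phase 3 = 25.6 m

25.6 m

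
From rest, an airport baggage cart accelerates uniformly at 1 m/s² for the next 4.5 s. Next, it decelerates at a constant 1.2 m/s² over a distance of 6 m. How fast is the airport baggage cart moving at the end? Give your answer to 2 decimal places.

Phase 1 (accelerating): v₀ = 0 m/s, a = 1 m/s².
v = v₀ + at = 0 + (1)(4.5) = 4.50 m/s
Δx = v₀t + ½at² = 0·4.5 + 0.5·1·4.5² = 10.1 m

Phase 2 (decelerating): v₀ = 4.50 m/s, a = -1.2 m/s².
v² = v₀² + 2aΔx = 4.50² + 2·-1.2·6 = 5.85 → v = 2.42 m/s
t = (v − v₀)/a = (2.42 − 4.50)/-1.2 = 1.73 s
Final speed = 2.42 m/s

2.42 m/s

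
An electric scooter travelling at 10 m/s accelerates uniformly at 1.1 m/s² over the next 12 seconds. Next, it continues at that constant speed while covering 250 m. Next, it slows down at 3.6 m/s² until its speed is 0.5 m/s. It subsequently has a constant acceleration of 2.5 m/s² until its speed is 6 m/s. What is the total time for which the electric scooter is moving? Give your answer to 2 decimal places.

31.28 s

Phase 1 (accelerating): v₀ = 10.0 m/s, a = 1.1 m/s².
v = v₀ + at = 10.0 + (1.1)(12) = 23.2 m/s
Δx = v₀t + ½at² = 10.0·12 + 0.5·1.1·12² = 199 m

Phase 2 (constant speed): v₀ = 23.2 m/s, a = 0 m/s².
Constant speed: t = d/v = 250/23.2 = 10.8 s

Phase 3 (decelerating): v₀ = 23.2 m/s, a = -3.6 m/s².
v = v₀ + at → t = (0.5 − 23.2) / -3.6 = 6.31 s
v² = v₀² + 2aΔx → Δx = (0.5² − 23.2²)/(2·-3.6) = 74.7 m

Phase 4 (accelerating): v₀ = 0.500 m/s, a = 2.5 m/s².
v = v₀ + at → t = (6 − 0.500) / 2.5 = 2.20 s
v² = v₀² + 2aΔx → Δx = (6² − 0.500²)/(2·2.5) = 7.15 m
Total time = 12.0 + 10.8 + 6.31 + 2.20 = 31.3 s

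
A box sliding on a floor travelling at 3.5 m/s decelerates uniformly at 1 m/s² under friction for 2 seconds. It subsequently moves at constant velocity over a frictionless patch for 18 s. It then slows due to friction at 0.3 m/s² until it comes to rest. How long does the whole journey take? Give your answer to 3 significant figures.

Phase 1 (decelerating): v₀ = 3.50 m/s, a = -1 m/s².
v = v₀ + at = 3.50 + (-1)(2) = 1.50 m/s
Δx = v₀t + ½at² = 3.50·2 + 0.5·-1·2² = 5.00 m

Phase 2 (constant speed): v₀ = 1.50 m/s, a = 0 m/s².
v = v₀ + at = 1.50 + (0)(18) = 1.50 m/s
Δx = v₀t + ½at² = 1.50·18 + 0.5·0·18² = 27.0 m

Phase 3 (decelerating): v₀ = 1.50 m/s, a = -0.3 m/s².
v = v₀ + at → t = (0 − 1.50) / -0.3 = 5.00 s
v² = v₀² + 2aΔx → Δx = (0² − 1.50²)/(2·-0.3) = 3.75 m
Total time = 2.00 + 18.0 + 5.00 = 25.0 s

25.0 s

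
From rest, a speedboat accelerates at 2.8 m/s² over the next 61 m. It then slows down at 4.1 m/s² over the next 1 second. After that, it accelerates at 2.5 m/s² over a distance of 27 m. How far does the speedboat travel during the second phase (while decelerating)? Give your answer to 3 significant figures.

Phase 1 (accelerating): v₀ = 0 m/s, a = 2.8 m/s².
v² = v₀² + 2aΔx = 0² + 2·2.8·61 = 342 → v = 18.5 m/s
t = (v − v₀)/a = (18.5 − 0)/2.8 = 6.60 s

Phase 2 (decelerating): v₀ = 18.5 m/s, a = -4.1 m/s².
v = v₀ + at = 18.5 + (-4.1)(1) = 14.4 m/s
Δx = v₀t + ½at² = 18.5·1 + 0.5·-4.1·1² = 16.4 m
Distance in phase 2 = 16.4 m

16.4 m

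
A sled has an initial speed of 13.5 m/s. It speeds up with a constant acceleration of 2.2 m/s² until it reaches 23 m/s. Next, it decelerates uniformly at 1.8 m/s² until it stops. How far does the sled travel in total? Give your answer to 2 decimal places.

Phase 1 (accelerating): v₀ = 13.5 m/s, a = 2.2 m/s².
v = v₀ + at → t = (23 − 13.5) / 2.2 = 4.32 s
v² = v₀² + 2aΔx → Δx = (23² − 13.5²)/(2·2.2) = 78.8 m

Phase 2 (decelerating): v₀ = 23.0 m/s, a = -1.8 m/s².
v = v₀ + at → t = (0 − 23.0) / -1.8 = 12.8 s
v² = v₀² + 2aΔx → Δx = (0² − 23.0²)/(2·-1.8) = 147 m
Total distance = 78.8 + 147 = 226 m

225.75 m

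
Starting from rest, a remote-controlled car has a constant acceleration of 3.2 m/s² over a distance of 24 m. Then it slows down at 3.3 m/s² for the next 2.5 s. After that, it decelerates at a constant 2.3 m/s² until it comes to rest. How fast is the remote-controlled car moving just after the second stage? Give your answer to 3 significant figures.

Phase 1 (accelerating): v₀ = 0 m/s, a = 3.2 m/s².
v² = v₀² + 2aΔx = 0² + 2·3.2·24 = 154 → v = 12.4 m/s
t = (v − v₀)/a = (12.4 − 0)/3.2 = 3.87 s

Phase 2 (decelerating): v₀ = 12.4 m/s, a = -3.3 m/s².
v = v₀ + at = 12.4 + (-3.3)(2.5) = 4.14 m/s
Δx = v₀t + ½at² = 12.4·2.5 + 0.5·-3.3·2.5² = 20.7 m
Speed at end of phase 2 = 4.14 m/s

4.14 m/s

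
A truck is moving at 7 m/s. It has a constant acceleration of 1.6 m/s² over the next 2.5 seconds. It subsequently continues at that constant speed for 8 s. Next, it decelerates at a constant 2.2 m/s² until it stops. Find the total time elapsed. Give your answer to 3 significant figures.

Phase 1 (accelerating): v₀ = 7.00 m/s, a = 1.6 m/s².
v = v₀ + at = 7.00 + (1.6)(2.5) = 11.0 m/s
Δx = v₀t + ½at² = 7.00·2.5 + 0.5·1.6·2.5² = 22.5 m

Phase 2 (constant speed): v₀ = 11.0 m/s, a = 0 m/s².
v = v₀ + at = 11.0 + (0)(8) = 11.0 m/s
Δx = v₀t + ½at² = 11.0·8 + 0.5·0·8² = 88.0 m

Phase 3 (decelerating): v₀ = 11.0 m/s, a = -2.2 m/s².
v = v₀ + at → t = (0 − 11.0) / -2.2 = 5.00 s
v² = v₀² + 2aΔx → Δx = (0² − 11.0²)/(2·-2.2) = 27.5 m
Total time = 2.50 + 8.00 + 5.00 = 15.5 s

15.5 s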